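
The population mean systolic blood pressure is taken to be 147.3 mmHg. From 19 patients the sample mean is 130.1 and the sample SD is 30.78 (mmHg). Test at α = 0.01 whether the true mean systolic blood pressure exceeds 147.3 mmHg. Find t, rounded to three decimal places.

-2.436

H0: μ = 147.3; H1: μ > 147.3 (one-sample t-test, right-tailed).
t = (x̄ − μ₀)/(s/√n) = (130.1 − 147.3)/(30.78/√19) = -2.436
df = n − 1 = 18
p-value = P(T ≥ -2.436) ≈ 0.987
Since p ≈ 0.987 > α = 0.01, fail to reject H0; the data do not provide sufficient evidence against H0.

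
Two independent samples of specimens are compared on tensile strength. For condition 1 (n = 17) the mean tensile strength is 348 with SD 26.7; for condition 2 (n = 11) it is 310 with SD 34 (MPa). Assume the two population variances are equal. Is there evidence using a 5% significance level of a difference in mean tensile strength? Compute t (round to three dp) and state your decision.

Let group 1 = condition 1, group 2 = condition 2. H0: μ_1 = μ_2; H1: μ_1 ≠ μ_2 (two-sample pooled-variance t-test, two-sided).
s_p² = [(17−1)·26.7² + (11−1)·34²]/(17+11−2) = 883.317
t = (348 − 310)/√[883.317·(1/17 + 1/11)] = 3.304
df = n₁ + n₂ − 2 = 26
Two-sided p-value ≈ 0.003
Since p ≈ 0.003 < α = 0.05, reject H0; the data support H1.

t = 3.304; reject H0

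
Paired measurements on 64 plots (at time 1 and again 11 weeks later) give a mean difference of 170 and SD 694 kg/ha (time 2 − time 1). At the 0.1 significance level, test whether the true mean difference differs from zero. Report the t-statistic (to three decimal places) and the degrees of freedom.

H0: μ_d = 0; H1: μ_d ≠ 0 (paired t-test on the differences, two-sided).
t = d̄/(s_d/√n) = 170/(694/√64) = 1.960
df = n − 1 = 63
Two-sided p-value ≈ 0.054
Since p ≈ 0.054 < α = 0.1, reject H0; the evidence is statistically significant.

t = 1.960, df = 63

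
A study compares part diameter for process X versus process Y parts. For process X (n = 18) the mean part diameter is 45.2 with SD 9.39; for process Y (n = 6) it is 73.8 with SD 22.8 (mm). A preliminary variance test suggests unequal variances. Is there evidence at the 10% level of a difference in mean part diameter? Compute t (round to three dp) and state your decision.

Let group 1 = process X, group 2 = process Y. H0: μ_1 = μ_2; H1: μ_1 ≠ μ_2 (Welch's two-sample t-test, two-sided).
t = (x̄_1 − x̄_2)/√(s_1²/n_1 + s_2²/n_2) = (45.2 − 73.8)/√(9.39²/18 + 22.8²/6) = -2.989
Welch–Satterthwaite df ≈ 5.58
Two-sided p-value ≈ 0.027
Since p ≈ 0.027 < α = 0.1, reject H0; the data support H1.

t = -2.989; reject H0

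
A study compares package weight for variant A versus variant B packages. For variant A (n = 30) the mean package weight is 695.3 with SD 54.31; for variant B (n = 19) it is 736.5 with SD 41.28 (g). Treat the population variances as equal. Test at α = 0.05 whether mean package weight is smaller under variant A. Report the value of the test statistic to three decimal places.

Let group 1 = variant A, group 2 = variant B. H0: μ_1 = μ_2; H1: μ_1 < μ_2 (two-sample pooled-variance t-test, left-tailed).
s_p² = [(30−1)·54.31² + (19−1)·41.28²]/(30+19−2) = 2472.56
t = (695.3 − 736.5)/√[2472.56·(1/30 + 1/19)] = -2.826
df = n₁ + n₂ − 2 = 47
p-value = P(T ≤ -2.826) ≈ 0.003
Since p ≈ 0.003 < α = 0.05, reject H0; the evidence is statistically significant.

-2.826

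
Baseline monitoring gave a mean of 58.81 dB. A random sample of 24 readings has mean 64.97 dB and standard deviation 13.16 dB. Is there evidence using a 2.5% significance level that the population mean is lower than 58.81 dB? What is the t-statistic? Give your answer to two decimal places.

2.29

H0: μ = 58.81; H1: μ < 58.81 (one-sample t-test, left-tailed).
t = (x̄ − μ₀)/(s/√n) = (64.97 − 58.81)/(13.16/√24) = 2.29
df = n − 1 = 23
p-value = P(T ≤ 2.29) ≈ 0.984
Since p ≈ 0.984 > α = 0.025, fail to reject H0; the evidence is not statistically significant.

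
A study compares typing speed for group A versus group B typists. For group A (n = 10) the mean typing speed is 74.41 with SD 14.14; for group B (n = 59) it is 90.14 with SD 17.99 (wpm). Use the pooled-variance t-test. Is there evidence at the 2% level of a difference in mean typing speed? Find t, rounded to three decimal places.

Let group 1 = group A, group 2 = group B. H0: μ_1 = μ_2; H1: μ_1 ≠ μ_2 (two-sample pooled-variance t-test, two-sided).
s_p² = [(10−1)·14.14² + (59−1)·17.99²]/(10+59−2) = 307.024
t = (74.41 − 90.14)/√[307.024·(1/10 + 1/59)] = -2.625
df = n₁ + n₂ − 2 = 67
Two-sided p-value ≈ 0.011
Since p ≈ 0.011 < α = 0.02, reject H0; the evidence is statistically significant.

-2.625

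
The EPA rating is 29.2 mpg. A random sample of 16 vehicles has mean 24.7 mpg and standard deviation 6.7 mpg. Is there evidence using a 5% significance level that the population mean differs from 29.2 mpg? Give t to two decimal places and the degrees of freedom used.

t = -2.69, df = 15

H0: μ = 29.2; H1: μ ≠ 29.2 (one-sample t-test, two-sided).
t = (x̄ − μ₀)/(s/√n) = (24.7 − 29.2)/(6.7/√16) = -2.69
df = n − 1 = 15
Two-sided p-value ≈ 0.0169
Since p ≈ 0.0169 < α = 0.05, reject H0; the data support H1.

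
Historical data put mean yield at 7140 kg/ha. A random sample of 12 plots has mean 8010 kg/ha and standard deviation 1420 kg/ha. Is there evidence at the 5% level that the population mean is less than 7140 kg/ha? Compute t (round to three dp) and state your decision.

H0: μ = 7140; H1: μ < 7140 (one-sample t-test, left-tailed).
t = (x̄ − μ₀)/(s/√n) = (8010 − 7140)/(1420/√12) = 2.122
df = n − 1 = 11
p-value = P(T ≤ 2.122) ≈ 0.971
Since p ≈ 0.971 > α = 0.05, fail to reject H0; the data do not provide sufficient evidence against H0.

t = 2.122; fail to reject H0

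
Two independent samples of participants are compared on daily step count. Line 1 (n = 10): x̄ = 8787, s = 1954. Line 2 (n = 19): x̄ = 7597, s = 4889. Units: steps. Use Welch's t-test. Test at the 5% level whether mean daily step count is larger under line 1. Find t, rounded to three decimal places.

Let group 1 = line 1, group 2 = line 2. H0: μ_1 = μ_2; H1: μ_1 > μ_2 (Welch's two-sample t-test, right-tailed).
t = (x̄_1 − x̄_2)/√(s_1²/n_1 + s_2²/n_2) = (8787 − 7597)/√(1954²/10 + 4889²/19) = 0.929
Welch–Satterthwaite df ≈ 25.83
p-value = P(T ≥ 0.929) ≈ 0.1807
Since p ≈ 0.1807 > α = 0.05, fail to reject H0; the data do not provide sufficient evidence against H0.

0.929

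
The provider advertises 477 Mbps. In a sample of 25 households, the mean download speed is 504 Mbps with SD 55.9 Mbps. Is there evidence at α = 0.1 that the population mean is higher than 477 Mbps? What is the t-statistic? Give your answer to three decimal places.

2.415

H0: μ = 477; H1: μ > 477 (one-sample t-test, right-tailed).
t = (x̄ − μ₀)/(s/√n) = (504 − 477)/(55.9/√25) = 2.415
df = n − 1 = 24
p-value = P(T ≥ 2.415) ≈ 0.0119
Since p ≈ 0.0119 < α = 0.1, reject H0; the evidence is statistically significant.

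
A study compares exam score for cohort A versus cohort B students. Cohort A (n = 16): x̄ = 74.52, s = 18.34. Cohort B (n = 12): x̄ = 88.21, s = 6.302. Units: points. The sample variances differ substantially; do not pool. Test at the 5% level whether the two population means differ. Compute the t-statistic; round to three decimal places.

Let group 1 = cohort A, group 2 = cohort B. H0: μ_1 = μ_2; H1: μ_1 ≠ μ_2 (Welch's two-sample t-test, two-sided).
t = (x̄_1 − x̄_2)/√(s_1²/n_1 + s_2²/n_2) = (74.52 − 88.21)/√(18.34²/16 + 6.302²/12) = -2.775
Welch–Satterthwaite df ≈ 19.44
Two-sided p-value ≈ 0.012
Since p ≈ 0.012 < α = 0.05, reject H0; the evidence is statistically significant.

-2.775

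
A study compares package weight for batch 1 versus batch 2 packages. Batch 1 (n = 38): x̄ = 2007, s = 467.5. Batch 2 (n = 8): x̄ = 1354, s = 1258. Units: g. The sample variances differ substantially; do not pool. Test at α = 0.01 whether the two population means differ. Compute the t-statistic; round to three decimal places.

Let group 1 = batch 1, group 2 = batch 2. H0: μ_1 = μ_2; H1: μ_1 ≠ μ_2 (Welch's two-sample t-test, two-sided).
t = (x̄_1 − x̄_2)/√(s_1²/n_1 + s_2²/n_2) = (2007 − 1354)/√(467.5²/38 + 1258²/8) = 1.447
Welch–Satterthwaite df ≈ 7.41
Two-sided p-value ≈ 0.189
Since p ≈ 0.189 > α = 0.01, fail to reject H0; the data do not provide sufficient evidence against H0.

1.447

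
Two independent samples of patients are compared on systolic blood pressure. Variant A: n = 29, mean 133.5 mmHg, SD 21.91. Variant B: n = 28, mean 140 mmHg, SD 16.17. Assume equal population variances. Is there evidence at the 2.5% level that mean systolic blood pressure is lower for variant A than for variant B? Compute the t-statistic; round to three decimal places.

-1.271

Let group 1 = variant A, group 2 = variant B. H0: μ_1 = μ_2; H1: μ_1 < μ_2 (two-sample pooled-variance t-test, left-tailed).
s_p² = [(29−1)·21.91² + (28−1)·16.17²]/(29+28−2) = 372.746
t = (133.5 − 140)/√[372.746·(1/29 + 1/28)] = -1.271
df = n₁ + n₂ − 2 = 55
p-value = P(T ≤ -1.271) ≈ 0.105
Since p ≈ 0.105 > α = 0.025, fail to reject H0; the evidence is not statistically significant.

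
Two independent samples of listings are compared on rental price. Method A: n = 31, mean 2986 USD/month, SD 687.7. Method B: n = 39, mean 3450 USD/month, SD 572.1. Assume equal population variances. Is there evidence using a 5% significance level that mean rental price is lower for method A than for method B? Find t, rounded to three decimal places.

-3.082

Let group 1 = method A, group 2 = method B. H0: μ_1 = μ_2; H1: μ_1 < μ_2 (two-sample pooled-variance t-test, left-tailed).
s_p² = [(31−1)·687.7² + (39−1)·572.1²]/(31+39−2) = 391548
t = (2986 − 3450)/√[391548·(1/31 + 1/39)] = -3.082
df = n₁ + n₂ − 2 = 68
p-value = P(T ≤ -3.082) ≈ 0.0015
Since p ≈ 0.0015 < α = 0.05, reject H0; the data support H1.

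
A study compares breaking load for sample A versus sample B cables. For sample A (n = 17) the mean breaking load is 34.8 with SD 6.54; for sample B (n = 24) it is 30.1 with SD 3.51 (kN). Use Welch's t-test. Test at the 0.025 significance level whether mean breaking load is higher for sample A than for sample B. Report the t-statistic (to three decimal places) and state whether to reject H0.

t = 2.700; reject H0

Let group 1 = sample A, group 2 = sample B. H0: μ_1 = μ_2; H1: μ_1 > μ_2 (Welch's two-sample t-test, right-tailed).
t = (x̄_1 − x̄_2)/√(s_1²/n_1 + s_2²/n_2) = (34.8 − 30.1)/√(6.54²/17 + 3.51²/24) = 2.700
Welch–Satterthwaite df ≈ 22.54
p-value = P(T ≥ 2.700) ≈ 0.0065
Since p ≈ 0.0065 < α = 0.025, reject H0; the evidence is statistically significant.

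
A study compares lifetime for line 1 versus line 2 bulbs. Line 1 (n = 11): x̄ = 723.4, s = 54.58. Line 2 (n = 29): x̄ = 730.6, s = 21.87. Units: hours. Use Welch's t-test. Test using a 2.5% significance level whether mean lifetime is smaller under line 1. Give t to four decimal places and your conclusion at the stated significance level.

t = -0.4248; fail to reject H0

Let group 1 = line 1, group 2 = line 2. H0: μ_1 = μ_2; H1: μ_1 < μ_2 (Welch's two-sample t-test, left-tailed).
t = (x̄_1 − x̄_2)/√(s_1²/n_1 + s_2²/n_2) = (723.4 − 730.6)/√(54.58²/11 + 21.87²/29) = -0.4248
Welch–Satterthwaite df ≈ 11.24
p-value = P(T ≤ -0.4248) ≈ 0.340
Since p ≈ 0.340 > α = 0.025, fail to reject H0; the data do not provide sufficient evidence against H0.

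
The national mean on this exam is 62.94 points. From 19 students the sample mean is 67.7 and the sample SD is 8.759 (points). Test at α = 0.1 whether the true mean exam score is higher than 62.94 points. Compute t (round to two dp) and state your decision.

H0: μ = 62.94; H1: μ > 62.94 (one-sample t-test, right-tailed).
t = (x̄ − μ₀)/(s/√n) = (67.7 − 62.94)/(8.759/√19) = 2.37
df = n − 1 = 18
p-value = P(T ≥ 2.37) ≈ 0.0146
Since p ≈ 0.0146 < α = 0.1, reject H0; the evidence is statistically significant.

t = 2.37; reject H0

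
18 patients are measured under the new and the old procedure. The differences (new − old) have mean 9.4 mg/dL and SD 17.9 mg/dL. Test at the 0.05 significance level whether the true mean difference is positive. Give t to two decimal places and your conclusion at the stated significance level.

t = 2.23; reject H0

H0: μ_d = 0; H1: μ_d > 0 (paired t-test on the differences, right-tailed).
t = d̄/(s_d/√n) = 9.4/(17.9/√18) = 2.23
df = n − 1 = 17
p-value = P(T ≥ 2.23) ≈ 0.0198
Since p ≈ 0.0198 < α = 0.05, reject H0; the evidence is statistically significant.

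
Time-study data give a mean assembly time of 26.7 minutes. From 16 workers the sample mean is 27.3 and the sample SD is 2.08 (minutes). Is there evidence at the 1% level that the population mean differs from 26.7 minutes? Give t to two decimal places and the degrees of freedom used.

H0: μ = 26.7; H1: μ ≠ 26.7 (one-sample t-test, two-sided).
t = (x̄ − μ₀)/(s/√n) = (27.3 − 26.7)/(2.08/√16) = 1.15
df = n − 1 = 15
Two-sided p-value ≈ 0.2666
Since p ≈ 0.2666 > α = 0.01, fail to reject H0; the evidence is not statistically significant.

t = 1.15, df = 15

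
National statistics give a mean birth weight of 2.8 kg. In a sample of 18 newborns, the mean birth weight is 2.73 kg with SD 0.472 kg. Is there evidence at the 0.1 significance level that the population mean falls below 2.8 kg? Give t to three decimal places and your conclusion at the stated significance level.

t = -0.629; fail to reject H0

H0: μ = 2.8; H1: μ < 2.8 (one-sample t-test, left-tailed).
t = (x̄ − μ₀)/(s/√n) = (2.73 − 2.8)/(0.472/√18) = -0.629
df = n − 1 = 17
p-value = P(T ≤ -0.629) ≈ 0.2688
Since p ≈ 0.2688 > α = 0.1, fail to reject H0; the evidence is not statistically significant.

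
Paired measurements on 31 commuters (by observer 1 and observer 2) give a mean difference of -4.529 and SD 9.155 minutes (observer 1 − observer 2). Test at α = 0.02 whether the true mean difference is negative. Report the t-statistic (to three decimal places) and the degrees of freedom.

H0: μ_d = 0; H1: μ_d < 0 (paired t-test on the differences, left-tailed).
t = d̄/(s_d/√n) = -4.529/(9.155/√31) = -2.754
df = n − 1 = 30
p-value = P(T ≤ -2.754) ≈ 0.005
Since p ≈ 0.005 < α = 0.02, reject H0; the data support H1.

t = -2.754, df = 30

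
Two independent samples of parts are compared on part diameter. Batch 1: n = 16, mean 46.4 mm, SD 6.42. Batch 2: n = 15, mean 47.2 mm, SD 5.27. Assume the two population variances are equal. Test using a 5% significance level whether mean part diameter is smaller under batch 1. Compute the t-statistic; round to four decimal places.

Let group 1 = batch 1, group 2 = batch 2. H0: μ_1 = μ_2; H1: μ_1 < μ_2 (two-sample pooled-variance t-test, left-tailed).
s_p² = [(16−1)·6.42² + (15−1)·5.27²]/(16+15−2) = 34.7264
t = (46.4 − 47.2)/√[34.7264·(1/16 + 1/15)] = -0.3777
df = n₁ + n₂ − 2 = 29
p-value = P(T ≤ -0.3777) ≈ 0.3542
Since p ≈ 0.3542 > α = 0.05, fail to reject H0; the data do not provide sufficient evidence against H0.

-0.3777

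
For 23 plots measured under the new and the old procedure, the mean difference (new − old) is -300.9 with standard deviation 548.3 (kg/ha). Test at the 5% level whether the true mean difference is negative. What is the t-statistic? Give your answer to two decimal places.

-2.63

H0: μ_d = 0; H1: μ_d < 0 (paired t-test on the differences, left-tailed).
t = d̄/(s_d/√n) = -300.9/(548.3/√23) = -2.63
df = n − 1 = 22
p-value = P(T ≤ -2.63) ≈ 0.0076
Since p ≈ 0.0076 < α = 0.05, reject H0; the evidence is statistically significant.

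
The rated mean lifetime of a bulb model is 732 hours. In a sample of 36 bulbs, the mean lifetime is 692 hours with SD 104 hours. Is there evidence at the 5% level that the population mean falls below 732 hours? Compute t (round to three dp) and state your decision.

t = -2.308; reject H0

H0: μ = 732; H1: μ < 732 (one-sample t-test, left-tailed).
t = (x̄ − μ₀)/(s/√n) = (692 − 732)/(104/√36) = -2.308
df = n − 1 = 35
p-value = P(T ≤ -2.308) ≈ 0.014
Since p ≈ 0.014 < α = 0.05, reject H0; the data support H1.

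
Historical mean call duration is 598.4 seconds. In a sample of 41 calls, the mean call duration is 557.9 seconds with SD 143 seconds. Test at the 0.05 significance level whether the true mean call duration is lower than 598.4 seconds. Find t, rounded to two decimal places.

-1.81

H0: μ = 598.4; H1: μ < 598.4 (one-sample t-test, left-tailed).
t = (x̄ − μ₀)/(s/√n) = (557.9 − 598.4)/(143/√41) = -1.81
df = n − 1 = 40
p-value = P(T ≤ -1.81) ≈ 0.039
Since p ≈ 0.039 < α = 0.05, reject H0; the data support H1.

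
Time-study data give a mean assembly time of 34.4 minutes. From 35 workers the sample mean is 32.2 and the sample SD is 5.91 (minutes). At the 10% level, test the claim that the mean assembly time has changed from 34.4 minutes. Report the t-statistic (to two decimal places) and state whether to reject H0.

t = -2.20; reject H0

H0: μ = 34.4; H1: μ ≠ 34.4 (one-sample t-test, two-sided).
t = (x̄ − μ₀)/(s/√n) = (32.2 − 34.4)/(5.91/√35) = -2.20
df = n − 1 = 34
Two-sided p-value ≈ 0.0345
Since p ≈ 0.0345 < α = 0.1, reject H0; the evidence is statistically significant.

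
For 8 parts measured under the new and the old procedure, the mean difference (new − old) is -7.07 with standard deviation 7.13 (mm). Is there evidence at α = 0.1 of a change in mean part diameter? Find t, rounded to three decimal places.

H0: μ_d = 0; H1: μ_d ≠ 0 (paired t-test on the differences, two-sided).
t = d̄/(s_d/√n) = -7.07/(7.13/√8) = -2.805
df = n − 1 = 7
Two-sided p-value ≈ 0.026
Since p ≈ 0.026 < α = 0.1, reject H0; the data support H1.

-2.805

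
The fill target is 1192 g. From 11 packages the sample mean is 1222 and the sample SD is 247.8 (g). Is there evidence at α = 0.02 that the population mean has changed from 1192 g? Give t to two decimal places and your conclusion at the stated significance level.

H0: μ = 1192; H1: μ ≠ 1192 (one-sample t-test, two-sided).
t = (x̄ − μ₀)/(s/√n) = (1222 − 1192)/(247.8/√11) = 0.40
df = n − 1 = 10
Two-sided p-value ≈ 0.696
Since p ≈ 0.696 > α = 0.02, fail to reject H0; the evidence is not statistically significant.

t = 0.40; fail to reject H0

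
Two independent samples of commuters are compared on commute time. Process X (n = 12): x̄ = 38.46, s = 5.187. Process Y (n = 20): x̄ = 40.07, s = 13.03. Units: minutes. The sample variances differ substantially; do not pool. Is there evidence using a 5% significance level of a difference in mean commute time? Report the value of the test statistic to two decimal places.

-0.49

Let group 1 = process X, group 2 = process Y. H0: μ_1 = μ_2; H1: μ_1 ≠ μ_2 (Welch's two-sample t-test, two-sided).
t = (x̄_1 − x̄_2)/√(s_1²/n_1 + s_2²/n_2) = (38.46 − 40.07)/√(5.187²/12 + 13.03²/20) = -0.49
Welch–Satterthwaite df ≈ 27.10
Two-sided p-value ≈ 0.6270
Since p ≈ 0.6270 > α = 0.05, fail to reject H0; the evidence is not statistically significant.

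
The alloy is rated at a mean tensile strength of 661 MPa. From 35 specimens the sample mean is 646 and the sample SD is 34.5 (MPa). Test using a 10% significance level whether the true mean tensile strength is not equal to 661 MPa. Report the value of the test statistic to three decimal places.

H0: μ = 661; H1: μ ≠ 661 (one-sample t-test, two-sided).
t = (x̄ − μ₀)/(s/√n) = (646 − 661)/(34.5/√35) = -2.572
df = n − 1 = 34
Two-sided p-value ≈ 0.015
Since p ≈ 0.015 < α = 0.1, reject H0; the evidence is statistically significant.

-2.572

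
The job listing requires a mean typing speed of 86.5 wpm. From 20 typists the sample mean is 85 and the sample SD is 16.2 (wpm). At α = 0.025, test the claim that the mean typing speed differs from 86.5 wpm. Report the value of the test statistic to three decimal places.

H0: μ = 86.5; H1: μ ≠ 86.5 (one-sample t-test, two-sided).
t = (x̄ − μ₀)/(s/√n) = (85 − 86.5)/(16.2/√20) = -0.414
df = n − 1 = 19
Two-sided p-value ≈ 0.6834
Since p ≈ 0.6834 > α = 0.025, fail to reject H0; the evidence is not statistically significant.

-0.414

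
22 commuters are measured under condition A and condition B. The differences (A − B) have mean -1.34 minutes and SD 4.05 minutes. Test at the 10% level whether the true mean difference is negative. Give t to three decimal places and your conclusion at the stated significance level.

H0: μ_d = 0; H1: μ_d < 0 (paired t-test on the differences, left-tailed).
t = d̄/(s_d/√n) = -1.34/(4.05/√22) = -1.552
df = n − 1 = 21
p-value = P(T ≤ -1.552) ≈ 0.0678
Since p ≈ 0.0678 < α = 0.1, reject H0; the data support H1.

t = -1.552; reject H0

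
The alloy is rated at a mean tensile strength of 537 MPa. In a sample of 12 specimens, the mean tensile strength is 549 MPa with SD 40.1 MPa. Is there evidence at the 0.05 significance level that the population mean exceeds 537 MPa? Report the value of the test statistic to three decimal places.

H0: μ = 537; H1: μ > 537 (one-sample t-test, right-tailed).
t = (x̄ − μ₀)/(s/√n) = (549 − 537)/(40.1/√12) = 1.037
df = n − 1 = 11
p-value = P(T ≥ 1.037) ≈ 0.1611
Since p ≈ 0.1611 > α = 0.05, fail to reject H0; the evidence is not statistically significant.

1.037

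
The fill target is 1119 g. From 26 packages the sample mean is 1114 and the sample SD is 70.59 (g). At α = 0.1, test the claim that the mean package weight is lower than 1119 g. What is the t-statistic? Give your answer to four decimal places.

H0: μ = 1119; H1: μ < 1119 (one-sample t-test, left-tailed).
t = (x̄ − μ₀)/(s/√n) = (1114 − 1119)/(70.59/√26) = -0.3612
df = n − 1 = 25
p-value = P(T ≤ -0.3612) ≈ 0.361
Since p ≈ 0.361 > α = 0.1, fail to reject H0; the evidence is not statistically significant.

-0.3612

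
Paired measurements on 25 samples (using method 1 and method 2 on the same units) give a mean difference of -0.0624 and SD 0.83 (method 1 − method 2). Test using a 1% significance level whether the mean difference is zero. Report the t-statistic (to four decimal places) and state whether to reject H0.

H0: μ_d = 0; H1: μ_d ≠ 0 (paired t-test on the differences, two-sided).
t = d̄/(s_d/√n) = -0.0624/(0.83/√25) = -0.3759
df = n − 1 = 24
Two-sided p-value ≈ 0.7103
Since p ≈ 0.7103 > α = 0.01, fail to reject H0; the data do not provide sufficient evidence against H0.

t = -0.3759; fail to reject H0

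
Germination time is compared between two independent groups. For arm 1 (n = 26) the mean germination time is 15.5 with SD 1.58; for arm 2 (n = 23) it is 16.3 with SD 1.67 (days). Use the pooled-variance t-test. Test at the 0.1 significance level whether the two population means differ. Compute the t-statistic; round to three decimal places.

Let group 1 = arm 1, group 2 = arm 2. H0: μ_1 = μ_2; H1: μ_1 ≠ μ_2 (two-sample pooled-variance t-test, two-sided).
s_p² = [(26−1)·1.58² + (23−1)·1.67²]/(26+23−2) = 2.63331
t = (15.5 − 16.3)/√[2.63331·(1/26 + 1/23)] = -1.722
df = n₁ + n₂ − 2 = 47
Two-sided p-value ≈ 0.092
Since p ≈ 0.092 < α = 0.1, reject H0; the evidence is statistically significant.

-1.722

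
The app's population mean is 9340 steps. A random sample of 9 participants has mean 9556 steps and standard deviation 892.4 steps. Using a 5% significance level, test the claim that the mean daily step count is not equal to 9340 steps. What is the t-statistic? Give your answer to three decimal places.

H0: μ = 9340; H1: μ ≠ 9340 (one-sample t-test, two-sided).
t = (x̄ − μ₀)/(s/√n) = (9556 − 9340)/(892.4/√9) = 0.726
df = n − 1 = 8
Two-sided p-value ≈ 0.488
Since p ≈ 0.488 > α = 0.05, fail to reject H0; the evidence is not statistically significant.

0.726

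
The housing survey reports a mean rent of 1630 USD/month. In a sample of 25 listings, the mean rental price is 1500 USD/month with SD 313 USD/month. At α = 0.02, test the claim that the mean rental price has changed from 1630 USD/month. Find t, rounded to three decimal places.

-2.077

H0: μ = 1630; H1: μ ≠ 1630 (one-sample t-test, two-sided).
t = (x̄ − μ₀)/(s/√n) = (1500 − 1630)/(313/√25) = -2.077
df = n − 1 = 24
Two-sided p-value ≈ 0.0487
Since p ≈ 0.0487 > α = 0.02, fail to reject H0; the evidence is not statistically significant.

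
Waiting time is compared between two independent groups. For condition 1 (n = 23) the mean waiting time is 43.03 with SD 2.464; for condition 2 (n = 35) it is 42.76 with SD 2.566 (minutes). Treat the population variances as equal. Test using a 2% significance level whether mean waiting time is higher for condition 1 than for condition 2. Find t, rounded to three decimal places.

0.398

Let group 1 = condition 1, group 2 = condition 2. H0: μ_1 = μ_2; H1: μ_1 > μ_2 (two-sample pooled-variance t-test, right-tailed).
s_p² = [(23−1)·2.464² + (35−1)·2.566²]/(23+35−2) = 6.3828
t = (43.03 − 42.76)/√[6.3828·(1/23 + 1/35)] = 0.398
df = n₁ + n₂ − 2 = 56
p-value = P(T ≥ 0.398) ≈ 0.3460
Since p ≈ 0.3460 > α = 0.02, fail to reject H0; the data do not provide sufficient evidence against H0.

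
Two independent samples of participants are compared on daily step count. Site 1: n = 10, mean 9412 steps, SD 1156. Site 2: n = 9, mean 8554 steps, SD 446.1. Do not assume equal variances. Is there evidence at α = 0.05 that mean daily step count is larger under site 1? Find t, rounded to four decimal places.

2.1741

Let group 1 = site 1, group 2 = site 2. H0: μ_1 = μ_2; H1: μ_1 > μ_2 (Welch's two-sample t-test, right-tailed).
t = (x̄_1 − x̄_2)/√(s_1²/n_1 + s_2²/n_2) = (9412 − 8554)/√(1156²/10 + 446.1²/9) = 2.1741
Welch–Satterthwaite df ≈ 11.86
p-value = P(T ≥ 2.1741) ≈ 0.0253
Since p ≈ 0.0253 < α = 0.05, reject H0; the evidence is statistically significant.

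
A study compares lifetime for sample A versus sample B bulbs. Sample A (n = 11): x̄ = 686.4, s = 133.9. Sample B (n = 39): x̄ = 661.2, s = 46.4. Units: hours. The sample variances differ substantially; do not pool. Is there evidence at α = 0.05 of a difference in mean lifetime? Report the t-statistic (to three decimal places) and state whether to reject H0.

t = 0.614; fail to reject H0

Let group 1 = sample A, group 2 = sample B. H0: μ_1 = μ_2; H1: μ_1 ≠ μ_2 (Welch's two-sample t-test, two-sided).
t = (x̄_1 − x̄_2)/√(s_1²/n_1 + s_2²/n_2) = (686.4 − 661.2)/√(133.9²/11 + 46.4²/39) = 0.614
Welch–Satterthwaite df ≈ 10.69
Two-sided p-value ≈ 0.552
Since p ≈ 0.552 > α = 0.05, fail to reject H0; the data do not provide sufficient evidence against H0.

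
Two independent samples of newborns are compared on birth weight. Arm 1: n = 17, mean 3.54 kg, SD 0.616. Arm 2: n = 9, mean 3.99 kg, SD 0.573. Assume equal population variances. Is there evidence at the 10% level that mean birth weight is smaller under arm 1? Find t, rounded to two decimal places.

-1.81

Let group 1 = arm 1, group 2 = arm 2. H0: μ_1 = μ_2; H1: μ_1 < μ_2 (two-sample pooled-variance t-test, left-tailed).
s_p² = [(17−1)·0.616² + (9−1)·0.573²]/(17+9−2) = 0.362414
t = (3.54 − 3.99)/√[0.362414·(1/17 + 1/9)] = -1.81
df = n₁ + n₂ − 2 = 24
p-value = P(T ≤ -1.81) ≈ 0.0412
Since p ≈ 0.0412 < α = 0.1, reject H0; the evidence is statistically significant.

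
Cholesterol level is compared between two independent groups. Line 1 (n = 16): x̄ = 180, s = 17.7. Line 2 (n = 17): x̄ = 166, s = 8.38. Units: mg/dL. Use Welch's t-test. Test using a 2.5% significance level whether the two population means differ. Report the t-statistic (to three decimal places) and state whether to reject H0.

t = 2.875; reject H0

Let group 1 = line 1, group 2 = line 2. H0: μ_1 = μ_2; H1: μ_1 ≠ μ_2 (Welch's two-sample t-test, two-sided).
t = (x̄_1 − x̄_2)/√(s_1²/n_1 + s_2²/n_2) = (180 − 166)/√(17.7²/16 + 8.38²/17) = 2.875
Welch–Satterthwaite df ≈ 21.12
Two-sided p-value ≈ 0.0090
Since p ≈ 0.0090 < α = 0.025, reject H0; the data support H1.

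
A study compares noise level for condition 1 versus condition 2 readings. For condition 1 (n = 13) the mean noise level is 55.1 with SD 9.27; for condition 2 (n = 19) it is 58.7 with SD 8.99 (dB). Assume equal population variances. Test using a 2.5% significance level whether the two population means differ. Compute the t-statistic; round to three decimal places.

Let group 1 = condition 1, group 2 = condition 2. H0: μ_1 = μ_2; H1: μ_1 ≠ μ_2 (two-sample pooled-variance t-test, two-sided).
s_p² = [(13−1)·9.27² + (19−1)·8.99²]/(13+19−2) = 82.8652
t = (55.1 − 58.7)/√[82.8652·(1/13 + 1/19)] = -1.099
df = n₁ + n₂ − 2 = 30
Two-sided p-value ≈ 0.2806
Since p ≈ 0.2806 > α = 0.025, fail to reject H0; the evidence is not statistically significant.

-1.099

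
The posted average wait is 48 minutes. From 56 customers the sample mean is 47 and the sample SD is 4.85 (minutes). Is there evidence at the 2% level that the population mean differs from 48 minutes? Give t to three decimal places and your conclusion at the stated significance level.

t = -1.543; fail to reject H0

H0: μ = 48; H1: μ ≠ 48 (one-sample t-test, two-sided).
t = (x̄ − μ₀)/(s/√n) = (47 − 48)/(4.85/√56) = -1.543
df = n − 1 = 55
Two-sided p-value ≈ 0.1286
Since p ≈ 0.1286 > α = 0.02, fail to reject H0; the evidence is not statistically significant.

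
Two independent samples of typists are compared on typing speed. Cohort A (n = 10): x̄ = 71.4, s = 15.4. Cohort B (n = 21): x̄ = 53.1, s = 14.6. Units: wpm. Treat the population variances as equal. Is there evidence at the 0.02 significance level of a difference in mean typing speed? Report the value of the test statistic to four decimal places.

3.2068

Let group 1 = cohort A, group 2 = cohort B. H0: μ_1 = μ_2; H1: μ_1 ≠ μ_2 (two-sample pooled-variance t-test, two-sided).
s_p² = [(10−1)·15.4² + (21−1)·14.6²]/(10+21−2) = 220.608
t = (71.4 − 53.1)/√[220.608·(1/10 + 1/21)] = 3.2068
df = n₁ + n₂ − 2 = 29
Two-sided p-value ≈ 0.0033
Since p ≈ 0.0033 < α = 0.02, reject H0; the evidence is statistically significant.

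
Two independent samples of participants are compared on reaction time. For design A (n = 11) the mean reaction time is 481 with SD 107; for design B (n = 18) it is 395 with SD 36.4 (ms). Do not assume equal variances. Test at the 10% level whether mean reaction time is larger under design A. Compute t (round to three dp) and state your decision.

Let group 1 = design A, group 2 = design B. H0: μ_1 = μ_2; H1: μ_1 > μ_2 (Welch's two-sample t-test, right-tailed).
t = (x̄_1 − x̄_2)/√(s_1²/n_1 + s_2²/n_2) = (481 − 395)/√(107²/11 + 36.4²/18) = 2.576
Welch–Satterthwaite df ≈ 11.43
p-value = P(T ≥ 2.576) ≈ 0.013
Since p ≈ 0.013 < α = 0.1, reject H0; the data support H1.

t = 2.576; reject H0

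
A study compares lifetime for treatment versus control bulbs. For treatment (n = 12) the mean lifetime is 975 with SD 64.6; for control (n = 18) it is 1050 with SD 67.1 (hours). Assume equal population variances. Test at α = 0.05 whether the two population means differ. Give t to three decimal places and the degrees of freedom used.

Let group 1 = treatment, group 2 = control. H0: μ_1 = μ_2; H1: μ_1 ≠ μ_2 (two-sample pooled-variance t-test, two-sided).
s_p² = [(12−1)·64.6² + (18−1)·67.1²]/(12+18−2) = 4373.06
t = (975 − 1050)/√[4373.06·(1/12 + 1/18)] = -3.043
df = n₁ + n₂ − 2 = 28
Two-sided p-value ≈ 0.0050
Since p ≈ 0.0050 < α = 0.05, reject H0; the data support H1.

t = -3.043, df = 28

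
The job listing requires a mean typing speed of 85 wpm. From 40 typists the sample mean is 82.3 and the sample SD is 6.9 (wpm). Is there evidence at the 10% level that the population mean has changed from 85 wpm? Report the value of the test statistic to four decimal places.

H0: μ = 85; H1: μ ≠ 85 (one-sample t-test, two-sided).
t = (x̄ − μ₀)/(s/√n) = (82.3 − 85)/(6.9/√40) = -2.4748
df = n − 1 = 39
Two-sided p-value ≈ 0.018
Since p ≈ 0.018 < α = 0.1, reject H0; the evidence is statistically significant.

-2.4748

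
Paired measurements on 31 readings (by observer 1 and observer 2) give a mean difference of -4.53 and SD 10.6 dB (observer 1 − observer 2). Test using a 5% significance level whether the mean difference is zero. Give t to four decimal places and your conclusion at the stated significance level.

H0: μ_d = 0; H1: μ_d ≠ 0 (paired t-test on the differences, two-sided).
t = d̄/(s_d/√n) = -4.53/(10.6/√31) = -2.3794
df = n − 1 = 30
Two-sided p-value ≈ 0.0239
Since p ≈ 0.0239 < α = 0.05, reject H0; the evidence is statistically significant.

t = -2.3794; reject H0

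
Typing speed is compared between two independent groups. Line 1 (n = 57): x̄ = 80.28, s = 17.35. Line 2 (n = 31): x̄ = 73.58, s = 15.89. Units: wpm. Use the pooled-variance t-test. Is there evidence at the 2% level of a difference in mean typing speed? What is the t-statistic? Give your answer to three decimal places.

Let group 1 = line 1, group 2 = line 2. H0: μ_1 = μ_2; H1: μ_1 ≠ μ_2 (two-sample pooled-variance t-test, two-sided).
s_p² = [(57−1)·17.35² + (31−1)·15.89²]/(57+31−2) = 284.093
t = (80.28 − 73.58)/√[284.093·(1/57 + 1/31)] = 1.781
df = n₁ + n₂ − 2 = 86
Two-sided p-value ≈ 0.0784
Since p ≈ 0.0784 > α = 0.02, fail to reject H0; the evidence is not statistically significant.

1.781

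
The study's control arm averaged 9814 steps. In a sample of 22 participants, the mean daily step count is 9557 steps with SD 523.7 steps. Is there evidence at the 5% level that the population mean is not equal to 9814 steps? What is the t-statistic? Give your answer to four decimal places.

-2.3018

H0: μ = 9814; H1: μ ≠ 9814 (one-sample t-test, two-sided).
t = (x̄ − μ₀)/(s/√n) = (9557 − 9814)/(523.7/√22) = -2.3018
df = n − 1 = 21
Two-sided p-value ≈ 0.032
Since p ≈ 0.032 < α = 0.05, reject H0; the data support H1.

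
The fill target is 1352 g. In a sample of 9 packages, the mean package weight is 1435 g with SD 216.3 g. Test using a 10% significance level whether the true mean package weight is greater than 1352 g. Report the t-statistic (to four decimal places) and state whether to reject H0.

H0: μ = 1352; H1: μ > 1352 (one-sample t-test, right-tailed).
t = (x̄ − μ₀)/(s/√n) = (1435 − 1352)/(216.3/√9) = 1.1512
df = n − 1 = 8
p-value = P(T ≥ 1.1512) ≈ 0.141
Since p ≈ 0.141 > α = 0.1, fail to reject H0; the evidence is not statistically significant.

t = 1.1512; fail to reject H0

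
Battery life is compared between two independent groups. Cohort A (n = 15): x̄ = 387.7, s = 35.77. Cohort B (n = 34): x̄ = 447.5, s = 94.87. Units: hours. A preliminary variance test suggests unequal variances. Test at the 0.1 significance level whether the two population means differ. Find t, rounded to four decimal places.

Let group 1 = cohort A, group 2 = cohort B. H0: μ_1 = μ_2; H1: μ_1 ≠ μ_2 (Welch's two-sample t-test, two-sided).
t = (x̄_1 − x̄_2)/√(s_1²/n_1 + s_2²/n_2) = (387.7 − 447.5)/√(35.77²/15 + 94.87²/34) = -3.1964
Welch–Satterthwaite df ≈ 46.35
Two-sided p-value ≈ 0.003
Since p ≈ 0.003 < α = 0.1, reject H0; the evidence is statistically significant.

-3.1964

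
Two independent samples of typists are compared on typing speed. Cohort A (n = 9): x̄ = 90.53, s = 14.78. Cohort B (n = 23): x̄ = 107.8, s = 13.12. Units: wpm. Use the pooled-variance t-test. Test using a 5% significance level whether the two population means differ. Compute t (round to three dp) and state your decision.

Let group 1 = cohort A, group 2 = cohort B. H0: μ_1 = μ_2; H1: μ_1 ≠ μ_2 (two-sample pooled-variance t-test, two-sided).
s_p² = [(9−1)·14.78² + (23−1)·13.12²]/(9+23−2) = 184.485
t = (90.53 − 107.8)/√[184.485·(1/9 + 1/23)] = -3.234
df = n₁ + n₂ − 2 = 30
Two-sided p-value ≈ 0.0030
Since p ≈ 0.0030 < α = 0.05, reject H0; the evidence is statistically significant.

t = -3.234; reject H0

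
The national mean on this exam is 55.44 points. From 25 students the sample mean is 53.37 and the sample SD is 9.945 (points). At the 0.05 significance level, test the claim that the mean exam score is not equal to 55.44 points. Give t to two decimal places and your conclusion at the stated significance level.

H0: μ = 55.44; H1: μ ≠ 55.44 (one-sample t-test, two-sided).
t = (x̄ − μ₀)/(s/√n) = (53.37 − 55.44)/(9.945/√25) = -1.04
df = n − 1 = 24
Two-sided p-value ≈ 0.3084
Since p ≈ 0.3084 > α = 0.05, fail to reject H0; the data do not provide sufficient evidence against H0.

t = -1.04; fail to reject H0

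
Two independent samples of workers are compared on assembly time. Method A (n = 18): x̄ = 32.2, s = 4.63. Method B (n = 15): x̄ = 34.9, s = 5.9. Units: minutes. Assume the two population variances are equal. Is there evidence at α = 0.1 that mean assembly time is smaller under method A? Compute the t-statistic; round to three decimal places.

Let group 1 = method A, group 2 = method B. H0: μ_1 = μ_2; H1: μ_1 < μ_2 (two-sample pooled-variance t-test, left-tailed).
s_p² = [(18−1)·4.63² + (15−1)·5.9²]/(18+15−2) = 27.4764
t = (32.2 − 34.9)/√[27.4764·(1/18 + 1/15)] = -1.473
df = n₁ + n₂ − 2 = 31
p-value = P(T ≤ -1.473) ≈ 0.0754
Since p ≈ 0.0754 < α = 0.1, reject H0; the evidence is statistically significant.

-1.473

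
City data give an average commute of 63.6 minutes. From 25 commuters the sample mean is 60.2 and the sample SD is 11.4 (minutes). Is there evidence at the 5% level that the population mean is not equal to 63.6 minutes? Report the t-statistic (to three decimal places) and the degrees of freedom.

H0: μ = 63.6; H1: μ ≠ 63.6 (one-sample t-test, two-sided).
t = (x̄ − μ₀)/(s/√n) = (60.2 − 63.6)/(11.4/√25) = -1.491
df = n − 1 = 24
Two-sided p-value ≈ 0.149
Since p ≈ 0.149 > α = 0.05, fail to reject H0; the data do not provide sufficient evidence against H0.

t = -1.491, df = 24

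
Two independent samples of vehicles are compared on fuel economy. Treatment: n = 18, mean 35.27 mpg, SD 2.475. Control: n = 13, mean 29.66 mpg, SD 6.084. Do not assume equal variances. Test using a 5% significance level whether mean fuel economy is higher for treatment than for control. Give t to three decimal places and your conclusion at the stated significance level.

t = 3.142; reject H0

Let group 1 = treatment, group 2 = control. H0: μ_1 = μ_2; H1: μ_1 > μ_2 (Welch's two-sample t-test, right-tailed).
t = (x̄_1 − x̄_2)/√(s_1²/n_1 + s_2²/n_2) = (35.27 − 29.66)/√(2.475²/18 + 6.084²/13) = 3.142
Welch–Satterthwaite df ≈ 14.89
p-value = P(T ≥ 3.142) ≈ 0.0034
Since p ≈ 0.0034 < α = 0.05, reject H0; the evidence is statistically significant.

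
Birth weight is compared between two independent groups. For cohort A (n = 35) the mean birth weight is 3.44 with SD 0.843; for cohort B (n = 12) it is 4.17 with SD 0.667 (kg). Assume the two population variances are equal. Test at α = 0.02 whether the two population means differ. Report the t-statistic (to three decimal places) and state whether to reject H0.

t = -2.716; reject H0

Let group 1 = cohort A, group 2 = cohort B. H0: μ_1 = μ_2; H1: μ_1 ≠ μ_2 (two-sample pooled-variance t-test, two-sided).
s_p² = [(35−1)·0.843² + (12−1)·0.667²]/(35+12−2) = 0.645685
t = (3.44 − 4.17)/√[0.645685·(1/35 + 1/12)] = -2.716
df = n₁ + n₂ − 2 = 45
Two-sided p-value ≈ 0.009
Since p ≈ 0.009 < α = 0.02, reject H0; the data support H1.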